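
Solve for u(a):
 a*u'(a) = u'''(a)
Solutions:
 u(a) = C1 + Integral(C2*airyai(a) + C3*airybi(a), a)


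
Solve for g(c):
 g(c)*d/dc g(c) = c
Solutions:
 g(c) = -sqrt(C1 + c^2)
 g(c) = sqrt(C1 + c^2)


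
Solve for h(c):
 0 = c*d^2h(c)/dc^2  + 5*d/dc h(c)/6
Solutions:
 h(c) = C1 + C2*c^(1/6)


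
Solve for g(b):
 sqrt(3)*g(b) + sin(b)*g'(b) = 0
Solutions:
 g(b) = C1*(cos(b) + 1)^(sqrt(3)/2)/(cos(b) - 1)^(sqrt(3)/2)


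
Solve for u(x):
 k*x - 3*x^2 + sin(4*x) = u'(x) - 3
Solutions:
 u(x) = C1 + k*x^2/2 - x^3 + 3*x - cos(4*x)/4


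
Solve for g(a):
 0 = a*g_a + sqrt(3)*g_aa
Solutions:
 g(a) = C1 + C2*erf(sqrt(2)*3^(3/4)*a/6)


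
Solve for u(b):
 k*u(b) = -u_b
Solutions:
 u(b) = C1*exp(-b*k)


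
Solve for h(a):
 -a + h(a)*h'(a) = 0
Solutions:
 h(a) = -sqrt(C1 + a^2)
 h(a) = sqrt(C1 + a^2)


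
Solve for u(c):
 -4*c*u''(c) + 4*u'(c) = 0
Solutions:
 u(c) = C1 + C2*c^2


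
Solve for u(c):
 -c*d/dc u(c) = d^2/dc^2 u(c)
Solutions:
 u(c) = C1 + C2*erf(sqrt(2)*c/2)


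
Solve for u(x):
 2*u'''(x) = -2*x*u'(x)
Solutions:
 u(x) = C1 + Integral(C2*airyai(-x) + C3*airybi(-x), x)


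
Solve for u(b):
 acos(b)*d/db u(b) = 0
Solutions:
 u(b) = C1


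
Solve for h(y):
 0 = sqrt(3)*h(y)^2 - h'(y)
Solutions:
 h(y) = -1/(C1 + sqrt(3)*y)


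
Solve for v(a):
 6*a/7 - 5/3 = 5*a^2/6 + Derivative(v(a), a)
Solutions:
 v(a) = C1 - 5*a^3/18 + 3*a^2/7 - 5*a/3


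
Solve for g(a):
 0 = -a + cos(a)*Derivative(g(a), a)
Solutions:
 g(a) = C1 + Integral(a/cos(a), a)


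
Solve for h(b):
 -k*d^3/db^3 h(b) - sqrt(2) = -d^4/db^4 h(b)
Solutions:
 h(b) = C1 + C2*b + C3*b^2 + C4*exp(b*k) - sqrt(2)*b^3/(6*k)


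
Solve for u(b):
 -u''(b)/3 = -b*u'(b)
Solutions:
 u(b) = C1 + C2*erfi(sqrt(6)*b/2)


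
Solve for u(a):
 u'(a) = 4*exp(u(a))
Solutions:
 u(a) = log(-1/(C1 + 4*a))


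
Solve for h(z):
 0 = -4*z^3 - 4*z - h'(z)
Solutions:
 h(z) = C1 - z^4 - 2*z^2


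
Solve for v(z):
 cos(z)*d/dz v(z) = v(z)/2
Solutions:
 v(z) = C1*(sin(z) + 1)^(1/4)/(sin(z) - 1)^(1/4)


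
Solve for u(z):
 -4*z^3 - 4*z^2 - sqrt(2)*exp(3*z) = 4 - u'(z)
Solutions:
 u(z) = C1 + z^4 + 4*z^3/3 + 4*z + sqrt(2)*exp(3*z)/3


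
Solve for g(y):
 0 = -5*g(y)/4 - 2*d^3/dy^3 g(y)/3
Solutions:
 g(y) = C3*exp(-15^(1/3)*y/2) + (C1*sin(3^(5/6)*5^(1/3)*y/4) + C2*cos(3^(5/6)*5^(1/3)*y/4))*exp(15^(1/3)*y/4)


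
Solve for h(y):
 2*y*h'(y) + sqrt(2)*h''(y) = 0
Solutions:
 h(y) = C1 + C2*erf(2^(3/4)*y/2)


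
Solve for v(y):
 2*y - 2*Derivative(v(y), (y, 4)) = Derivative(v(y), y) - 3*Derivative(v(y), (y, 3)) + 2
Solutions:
 v(y) = C1 + C4*exp(-y/2) + y^2 - 2*y + (C2 + C3*y)*exp(y)


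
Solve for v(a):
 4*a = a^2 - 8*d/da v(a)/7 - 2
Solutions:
 v(a) = C1 + 7*a^3/24 - 7*a^2/4 - 7*a/4


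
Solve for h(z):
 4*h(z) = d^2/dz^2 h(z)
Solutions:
 h(z) = C1*exp(-2*z) + C2*exp(2*z)


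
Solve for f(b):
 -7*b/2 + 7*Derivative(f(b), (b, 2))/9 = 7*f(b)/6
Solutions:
 f(b) = C1*exp(-sqrt(6)*b/2) + C2*exp(sqrt(6)*b/2) - 3*b


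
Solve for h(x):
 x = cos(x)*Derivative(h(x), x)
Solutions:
 h(x) = C1 + Integral(x/cos(x), x)


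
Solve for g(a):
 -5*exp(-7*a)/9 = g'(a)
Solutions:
 g(a) = C1 + 5*exp(-7*a)/63


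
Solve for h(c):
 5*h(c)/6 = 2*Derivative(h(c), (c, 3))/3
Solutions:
 h(c) = C3*exp(10^(1/3)*c/2) + (C1*sin(10^(1/3)*sqrt(3)*c/4) + C2*cos(10^(1/3)*sqrt(3)*c/4))*exp(-10^(1/3)*c/4)


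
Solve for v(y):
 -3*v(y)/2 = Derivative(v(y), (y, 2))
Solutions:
 v(y) = C1*sin(sqrt(6)*y/2) + C2*cos(sqrt(6)*y/2)


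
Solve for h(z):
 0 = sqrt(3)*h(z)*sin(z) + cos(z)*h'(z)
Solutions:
 h(z) = C1*cos(z)^(sqrt(3))


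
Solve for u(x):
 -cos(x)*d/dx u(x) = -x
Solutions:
 u(x) = C1 + Integral(x/cos(x), x)


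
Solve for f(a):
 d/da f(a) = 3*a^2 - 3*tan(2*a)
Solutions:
 f(a) = C1 + a^3 + 3*log(cos(2*a))/2


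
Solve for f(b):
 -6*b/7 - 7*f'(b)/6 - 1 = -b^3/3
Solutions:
 f(b) = C1 + b^4/14 - 18*b^2/49 - 6*b/7


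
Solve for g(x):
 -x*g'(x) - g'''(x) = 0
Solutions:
 g(x) = C1 + Integral(C2*airyai(-x) + C3*airybi(-x), x)


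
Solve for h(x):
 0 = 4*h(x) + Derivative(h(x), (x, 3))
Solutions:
 h(x) = C3*exp(-2^(2/3)*x) + (C1*sin(2^(2/3)*sqrt(3)*x/2) + C2*cos(2^(2/3)*sqrt(3)*x/2))*exp(2^(2/3)*x/2)


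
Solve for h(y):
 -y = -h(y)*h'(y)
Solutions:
 h(y) = -sqrt(C1 + y^2)
 h(y) = sqrt(C1 + y^2)


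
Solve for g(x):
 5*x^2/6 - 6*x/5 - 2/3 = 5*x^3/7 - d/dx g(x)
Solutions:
 g(x) = C1 + 5*x^4/28 - 5*x^3/18 + 3*x^2/5 + 2*x/3


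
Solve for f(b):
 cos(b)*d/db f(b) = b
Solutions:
 f(b) = C1 + Integral(b/cos(b), b)


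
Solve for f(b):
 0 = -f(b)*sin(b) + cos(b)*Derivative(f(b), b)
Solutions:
 f(b) = C1/cos(b)


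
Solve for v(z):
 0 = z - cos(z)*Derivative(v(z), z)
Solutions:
 v(z) = C1 + Integral(z/cos(z), z)


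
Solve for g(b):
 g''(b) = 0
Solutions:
 g(b) = C1 + C2*b


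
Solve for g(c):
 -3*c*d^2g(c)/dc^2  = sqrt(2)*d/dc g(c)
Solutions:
 g(c) = C1 + C2*c^(1 - sqrt(2)/3)


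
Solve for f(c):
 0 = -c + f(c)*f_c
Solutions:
 f(c) = -sqrt(C1 + c^2)
 f(c) = sqrt(C1 + c^2)


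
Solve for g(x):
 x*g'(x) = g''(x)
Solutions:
 g(x) = C1 + C2*erfi(sqrt(2)*x/2)


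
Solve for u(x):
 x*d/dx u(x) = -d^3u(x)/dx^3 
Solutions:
 u(x) = C1 + Integral(C2*airyai(-x) + C3*airybi(-x), x)


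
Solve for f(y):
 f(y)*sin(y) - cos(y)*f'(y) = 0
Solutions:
 f(y) = C1/cos(y)


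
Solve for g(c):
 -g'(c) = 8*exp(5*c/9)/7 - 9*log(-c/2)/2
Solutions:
 g(c) = C1 + 9*c*log(-c)/2 + 9*c*(-1 - log(2))/2 - 72*exp(5*c/9)/35


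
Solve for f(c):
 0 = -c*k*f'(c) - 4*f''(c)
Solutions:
 f(c) = Piecewise((-sqrt(2)*sqrt(pi)*C1*erf(sqrt(2)*c*sqrt(k)/4)/sqrt(k) - C2, (k > 0) | (k < 0)), (-C1*c - C2, True))


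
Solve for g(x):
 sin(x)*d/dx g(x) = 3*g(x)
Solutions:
 g(x) = C1*(cos(x) - 1)^(3/2)/(cos(x) + 1)^(3/2)


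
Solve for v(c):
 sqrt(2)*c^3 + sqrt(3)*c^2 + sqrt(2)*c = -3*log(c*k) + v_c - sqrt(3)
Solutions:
 v(c) = C1 + sqrt(2)*c^4/4 + sqrt(3)*c^3/3 + sqrt(2)*c^2/2 + 3*c*log(c*k) + c*(-3 + sqrt(3))


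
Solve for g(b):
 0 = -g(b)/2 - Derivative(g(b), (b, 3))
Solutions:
 g(b) = C3*exp(-2^(2/3)*b/2) + (C1*sin(2^(2/3)*sqrt(3)*b/4) + C2*cos(2^(2/3)*sqrt(3)*b/4))*exp(2^(2/3)*b/4)


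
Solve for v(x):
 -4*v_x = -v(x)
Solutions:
 v(x) = C1*exp(x/4)


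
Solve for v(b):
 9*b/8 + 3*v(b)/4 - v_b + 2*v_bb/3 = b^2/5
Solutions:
 v(b) = 4*b^2/15 - 71*b/90 + (C1*sin(3*b/4) + C2*cos(3*b/4))*exp(3*b/4) - 206/135


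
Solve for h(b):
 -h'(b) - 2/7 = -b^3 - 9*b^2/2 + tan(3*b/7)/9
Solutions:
 h(b) = C1 + b^4/4 + 3*b^3/2 - 2*b/7 + 7*log(cos(3*b/7))/27


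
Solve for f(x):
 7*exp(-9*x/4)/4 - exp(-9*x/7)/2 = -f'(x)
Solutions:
 f(x) = C1 + 7*exp(-9*x/4)/9 - 7*exp(-9*x/7)/18


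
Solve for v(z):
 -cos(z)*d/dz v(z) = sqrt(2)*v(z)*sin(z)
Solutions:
 v(z) = C1*cos(z)^(sqrt(2))


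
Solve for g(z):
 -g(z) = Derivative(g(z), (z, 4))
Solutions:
 g(z) = (C1*sin(sqrt(2)*z/2) + C2*cos(sqrt(2)*z/2))*exp(-sqrt(2)*z/2) + (C3*sin(sqrt(2)*z/2) + C4*cos(sqrt(2)*z/2))*exp(sqrt(2)*z/2)


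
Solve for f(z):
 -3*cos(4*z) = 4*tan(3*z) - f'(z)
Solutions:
 f(z) = C1 - 4*log(cos(3*z))/3 + 3*sin(4*z)/4


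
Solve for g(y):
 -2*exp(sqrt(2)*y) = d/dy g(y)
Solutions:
 g(y) = C1 - sqrt(2)*exp(sqrt(2)*y)


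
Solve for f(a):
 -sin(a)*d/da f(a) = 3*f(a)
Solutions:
 f(a) = C1*(cos(a) + 1)^(3/2)/(cos(a) - 1)^(3/2)


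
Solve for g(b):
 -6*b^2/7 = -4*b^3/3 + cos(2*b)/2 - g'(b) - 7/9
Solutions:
 g(b) = C1 - b^4/3 + 2*b^3/7 - 7*b/9 + sin(2*b)/4


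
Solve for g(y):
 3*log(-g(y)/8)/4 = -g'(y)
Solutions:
 4*Integral(1/(log(-_y) - 3*log(2)), (_y, g(y)))/3 = C1 - y


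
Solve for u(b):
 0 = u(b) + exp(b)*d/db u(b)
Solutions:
 u(b) = C1*exp(exp(-b))


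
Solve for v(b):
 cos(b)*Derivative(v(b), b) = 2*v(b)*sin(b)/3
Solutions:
 v(b) = C1/cos(b)^(2/3)


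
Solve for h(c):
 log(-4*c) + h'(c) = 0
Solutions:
 h(c) = C1 - c*log(-c) + c*(1 - 2*log(2))


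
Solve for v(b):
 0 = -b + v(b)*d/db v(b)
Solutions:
 v(b) = -sqrt(C1 + b^2)
 v(b) = sqrt(C1 + b^2)


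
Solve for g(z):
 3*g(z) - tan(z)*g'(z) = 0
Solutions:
 g(z) = C1*sin(z)^3


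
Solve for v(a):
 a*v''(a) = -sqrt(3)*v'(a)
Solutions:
 v(a) = C1 + C2*a^(1 - sqrt(3))


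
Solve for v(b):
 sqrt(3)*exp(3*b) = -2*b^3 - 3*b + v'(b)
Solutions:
 v(b) = C1 + b^4/2 + 3*b^2/2 + sqrt(3)*exp(3*b)/3


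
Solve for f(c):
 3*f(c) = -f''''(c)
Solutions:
 f(c) = (C1*sin(sqrt(2)*3^(1/4)*c/2) + C2*cos(sqrt(2)*3^(1/4)*c/2))*exp(-sqrt(2)*3^(1/4)*c/2) + (C3*sin(sqrt(2)*3^(1/4)*c/2) + C4*cos(sqrt(2)*3^(1/4)*c/2))*exp(sqrt(2)*3^(1/4)*c/2)


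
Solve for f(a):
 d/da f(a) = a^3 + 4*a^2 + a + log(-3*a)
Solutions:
 f(a) = C1 + a^4/4 + 4*a^3/3 + a^2/2 + a*log(-a) + a*(-1 + log(3))


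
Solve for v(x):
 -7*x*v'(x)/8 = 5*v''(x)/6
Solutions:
 v(x) = C1 + C2*erf(sqrt(210)*x/20)


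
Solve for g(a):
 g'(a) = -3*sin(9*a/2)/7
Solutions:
 g(a) = C1 + 2*cos(9*a/2)/21


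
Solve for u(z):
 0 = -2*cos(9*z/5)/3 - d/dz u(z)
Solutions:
 u(z) = C1 - 10*sin(9*z/5)/27


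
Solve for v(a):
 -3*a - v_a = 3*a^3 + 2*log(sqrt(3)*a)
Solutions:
 v(a) = C1 - 3*a^4/4 - 3*a^2/2 - 2*a*log(a) - a*log(3) + 2*a


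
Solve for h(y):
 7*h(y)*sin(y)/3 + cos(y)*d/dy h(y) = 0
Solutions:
 h(y) = C1*cos(y)^(7/3)


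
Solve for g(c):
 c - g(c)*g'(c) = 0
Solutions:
 g(c) = -sqrt(C1 + c^2)
 g(c) = sqrt(C1 + c^2)


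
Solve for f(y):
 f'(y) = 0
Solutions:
 f(y) = C1


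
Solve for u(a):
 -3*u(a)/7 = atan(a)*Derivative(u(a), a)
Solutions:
 u(a) = C1*exp(-3*Integral(1/atan(a), a)/7)


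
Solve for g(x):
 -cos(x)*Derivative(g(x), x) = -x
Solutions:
 g(x) = C1 + Integral(x/cos(x), x)


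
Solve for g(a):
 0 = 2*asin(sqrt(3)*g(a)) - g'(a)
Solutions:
 Integral(1/asin(sqrt(3)*_y), (_y, g(a))) = C1 + 2*a


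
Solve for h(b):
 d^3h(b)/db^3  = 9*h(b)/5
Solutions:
 h(b) = C3*exp(15^(2/3)*b/5) + (C1*sin(3*3^(1/6)*5^(2/3)*b/10) + C2*cos(3*3^(1/6)*5^(2/3)*b/10))*exp(-15^(2/3)*b/10)


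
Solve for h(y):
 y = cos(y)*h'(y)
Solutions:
 h(y) = C1 + Integral(y/cos(y), y)


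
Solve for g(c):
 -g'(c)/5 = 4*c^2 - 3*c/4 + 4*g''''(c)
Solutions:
 g(c) = C1 + C4*exp(-50^(1/3)*c/10) - 20*c^3/3 + 15*c^2/8 + (C2*sin(sqrt(3)*50^(1/3)*c/20) + C3*cos(sqrt(3)*50^(1/3)*c/20))*exp(50^(1/3)*c/20)


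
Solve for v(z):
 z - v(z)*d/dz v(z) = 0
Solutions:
 v(z) = -sqrt(C1 + z^2)
 v(z) = sqrt(C1 + z^2)


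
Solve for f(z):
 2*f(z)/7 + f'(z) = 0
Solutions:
 f(z) = C1*exp(-2*z/7)


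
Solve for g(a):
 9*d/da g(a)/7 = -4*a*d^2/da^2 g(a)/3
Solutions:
 g(a) = C1 + C2*a^(1/28)


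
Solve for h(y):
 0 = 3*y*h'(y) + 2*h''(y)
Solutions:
 h(y) = C1 + C2*erf(sqrt(3)*y/2)


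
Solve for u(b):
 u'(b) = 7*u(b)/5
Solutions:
 u(b) = C1*exp(7*b/5)


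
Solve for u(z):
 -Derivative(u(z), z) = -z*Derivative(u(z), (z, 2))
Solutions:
 u(z) = C1 + C2*z^2


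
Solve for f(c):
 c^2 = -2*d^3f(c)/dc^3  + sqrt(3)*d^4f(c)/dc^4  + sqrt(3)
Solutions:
 f(c) = C1 + C2*c + C3*c^2 + C4*exp(2*sqrt(3)*c/3) - c^5/120 - sqrt(3)*c^4/48 + c^3*(-3 + 2*sqrt(3))/24


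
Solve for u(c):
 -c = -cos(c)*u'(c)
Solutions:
 u(c) = C1 + Integral(c/cos(c), c)


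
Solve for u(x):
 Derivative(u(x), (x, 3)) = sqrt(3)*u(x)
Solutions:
 u(x) = C3*exp(3^(1/6)*x) + (C1*sin(3^(2/3)*x/2) + C2*cos(3^(2/3)*x/2))*exp(-3^(1/6)*x/2)


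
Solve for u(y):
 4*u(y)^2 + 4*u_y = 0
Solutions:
 u(y) = 1/(C1 + y)


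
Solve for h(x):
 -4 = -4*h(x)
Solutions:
 h(x) = 1


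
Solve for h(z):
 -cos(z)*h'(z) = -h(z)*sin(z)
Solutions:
 h(z) = C1/cos(z)


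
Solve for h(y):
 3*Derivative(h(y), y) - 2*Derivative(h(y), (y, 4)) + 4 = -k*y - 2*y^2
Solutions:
 h(y) = C1 + C4*exp(2^(2/3)*3^(1/3)*y/2) - k*y^2/6 - 2*y^3/9 - 4*y/3 + (C2*sin(2^(2/3)*3^(5/6)*y/4) + C3*cos(2^(2/3)*3^(5/6)*y/4))*exp(-2^(2/3)*3^(1/3)*y/4)


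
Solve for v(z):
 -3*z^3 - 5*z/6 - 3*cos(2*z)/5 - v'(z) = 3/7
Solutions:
 v(z) = C1 - 3*z^4/4 - 5*z^2/12 - 3*z/7 - 3*sin(z)*cos(z)/5


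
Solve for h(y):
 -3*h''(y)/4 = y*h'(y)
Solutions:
 h(y) = C1 + C2*erf(sqrt(6)*y/3)


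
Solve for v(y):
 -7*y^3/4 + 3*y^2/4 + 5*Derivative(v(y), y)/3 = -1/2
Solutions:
 v(y) = C1 + 21*y^4/80 - 3*y^3/20 - 3*y/10


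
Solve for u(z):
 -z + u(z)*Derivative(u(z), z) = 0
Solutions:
 u(z) = -sqrt(C1 + z^2)
 u(z) = sqrt(C1 + z^2)


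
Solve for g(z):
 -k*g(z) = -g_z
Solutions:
 g(z) = C1*exp(k*z)


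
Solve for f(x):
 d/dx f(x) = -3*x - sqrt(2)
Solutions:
 f(x) = C1 - 3*x^2/2 - sqrt(2)*x


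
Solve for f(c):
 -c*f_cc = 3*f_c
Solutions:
 f(c) = C1 + C2/c^2


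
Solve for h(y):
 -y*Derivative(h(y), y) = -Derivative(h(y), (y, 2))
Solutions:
 h(y) = C1 + C2*erfi(sqrt(2)*y/2)


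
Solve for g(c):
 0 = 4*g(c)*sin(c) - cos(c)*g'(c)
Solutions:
 g(c) = C1/cos(c)^4


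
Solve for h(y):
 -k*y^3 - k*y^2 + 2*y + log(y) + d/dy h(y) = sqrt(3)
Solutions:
 h(y) = C1 + k*y^4/4 + k*y^3/3 - y^2 - y*log(y) + y + sqrt(3)*y


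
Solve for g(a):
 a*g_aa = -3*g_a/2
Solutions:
 g(a) = C1 + C2/sqrt(a)


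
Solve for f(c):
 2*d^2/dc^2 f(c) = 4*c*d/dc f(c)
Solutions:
 f(c) = C1 + C2*erfi(c)


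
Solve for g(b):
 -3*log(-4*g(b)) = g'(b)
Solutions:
 Integral(1/(log(-_y) + 2*log(2)), (_y, g(b)))/3 = C1 - b


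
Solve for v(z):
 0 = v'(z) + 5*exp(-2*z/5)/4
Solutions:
 v(z) = C1 + 25*exp(-2*z/5)/8


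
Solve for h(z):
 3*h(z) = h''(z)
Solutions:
 h(z) = C1*exp(-sqrt(3)*z) + C2*exp(sqrt(3)*z)


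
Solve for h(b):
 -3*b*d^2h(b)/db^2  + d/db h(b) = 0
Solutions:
 h(b) = C1 + C2*b^(4/3)


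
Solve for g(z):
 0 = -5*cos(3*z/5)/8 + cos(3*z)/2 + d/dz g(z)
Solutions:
 g(z) = C1 + 25*sin(3*z/5)/24 - sin(3*z)/6


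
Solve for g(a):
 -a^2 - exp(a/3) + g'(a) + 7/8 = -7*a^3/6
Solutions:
 g(a) = C1 - 7*a^4/24 + a^3/3 - 7*a/8 + 3*exp(a/3)


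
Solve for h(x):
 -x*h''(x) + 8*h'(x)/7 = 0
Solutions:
 h(x) = C1 + C2*x^(15/7)


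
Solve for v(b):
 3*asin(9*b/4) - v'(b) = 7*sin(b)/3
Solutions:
 v(b) = C1 + 3*b*asin(9*b/4) + sqrt(16 - 81*b^2)/3 + 7*cos(b)/3


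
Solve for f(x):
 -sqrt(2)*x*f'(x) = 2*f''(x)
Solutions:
 f(x) = C1 + C2*erf(2^(1/4)*x/2)


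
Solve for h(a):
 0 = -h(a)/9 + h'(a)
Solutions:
 h(a) = C1*exp(a/9)


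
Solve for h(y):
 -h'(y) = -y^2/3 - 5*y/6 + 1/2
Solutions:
 h(y) = C1 + y^3/9 + 5*y^2/12 - y/2


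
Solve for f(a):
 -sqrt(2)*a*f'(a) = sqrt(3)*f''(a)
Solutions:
 f(a) = C1 + C2*erf(6^(3/4)*a/6)


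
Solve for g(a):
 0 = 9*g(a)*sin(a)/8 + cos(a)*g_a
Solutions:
 g(a) = C1*cos(a)^(9/8)


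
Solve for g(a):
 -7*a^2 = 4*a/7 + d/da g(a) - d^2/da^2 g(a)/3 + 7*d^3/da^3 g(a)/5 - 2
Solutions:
 g(a) = C1 - 7*a^3/3 - 55*a^2/21 + 6254*a/315 + (C2*sin(sqrt(1235)*a/42) + C3*cos(sqrt(1235)*a/42))*exp(5*a/42)


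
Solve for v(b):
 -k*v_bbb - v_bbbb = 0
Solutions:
 v(b) = C1 + C2*b + C3*b^2 + C4*exp(-b*k)


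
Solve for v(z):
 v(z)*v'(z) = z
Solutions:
 v(z) = -sqrt(C1 + z^2)
 v(z) = sqrt(C1 + z^2)


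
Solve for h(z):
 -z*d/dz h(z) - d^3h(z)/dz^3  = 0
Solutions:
 h(z) = C1 + Integral(C2*airyai(-z) + C3*airybi(-z), z)


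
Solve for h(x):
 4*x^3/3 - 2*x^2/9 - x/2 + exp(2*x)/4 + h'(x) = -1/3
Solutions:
 h(x) = C1 - x^4/3 + 2*x^3/27 + x^2/4 - x/3 - exp(2*x)/8


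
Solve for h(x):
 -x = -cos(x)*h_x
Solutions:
 h(x) = C1 + Integral(x/cos(x), x)


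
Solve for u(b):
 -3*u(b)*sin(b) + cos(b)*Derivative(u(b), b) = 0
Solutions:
 u(b) = C1/cos(b)^3


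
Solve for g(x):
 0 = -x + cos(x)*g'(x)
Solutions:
 g(x) = C1 + Integral(x/cos(x), x)


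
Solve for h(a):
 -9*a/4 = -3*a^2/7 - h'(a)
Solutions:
 h(a) = C1 - a^3/7 + 9*a^2/8


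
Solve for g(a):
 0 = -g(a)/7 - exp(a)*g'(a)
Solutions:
 g(a) = C1*exp(exp(-a)/7)


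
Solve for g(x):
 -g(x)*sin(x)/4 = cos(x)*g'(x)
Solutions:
 g(x) = C1*cos(x)^(1/4)


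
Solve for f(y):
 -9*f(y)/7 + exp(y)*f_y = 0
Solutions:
 f(y) = C1*exp(-9*exp(-y)/7)


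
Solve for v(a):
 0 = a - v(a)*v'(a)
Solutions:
 v(a) = -sqrt(C1 + a^2)
 v(a) = sqrt(C1 + a^2)


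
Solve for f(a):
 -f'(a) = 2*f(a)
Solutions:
 f(a) = C1*exp(-2*a)


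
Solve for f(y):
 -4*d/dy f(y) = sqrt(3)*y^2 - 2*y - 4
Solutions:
 f(y) = C1 - sqrt(3)*y^3/12 + y^2/4 + y


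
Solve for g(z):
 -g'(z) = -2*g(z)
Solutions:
 g(z) = C1*exp(2*z)


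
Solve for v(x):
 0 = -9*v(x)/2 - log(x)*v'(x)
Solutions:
 v(x) = C1*exp(-9*li(x)/2)


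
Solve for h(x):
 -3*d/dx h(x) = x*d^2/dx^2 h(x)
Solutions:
 h(x) = C1 + C2/x^2


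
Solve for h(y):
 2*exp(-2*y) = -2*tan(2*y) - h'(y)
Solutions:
 h(y) = C1 - log(tan(2*y)^2 + 1)/2 + exp(-2*y)


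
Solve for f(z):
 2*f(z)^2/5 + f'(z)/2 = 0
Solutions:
 f(z) = 5/(C1 + 4*z)


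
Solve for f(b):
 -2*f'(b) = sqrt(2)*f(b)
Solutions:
 f(b) = C1*exp(-sqrt(2)*b/2)


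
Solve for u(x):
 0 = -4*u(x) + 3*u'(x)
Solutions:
 u(x) = C1*exp(4*x/3)


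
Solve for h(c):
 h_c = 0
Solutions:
 h(c) = C1


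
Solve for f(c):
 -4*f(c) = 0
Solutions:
 f(c) = 0


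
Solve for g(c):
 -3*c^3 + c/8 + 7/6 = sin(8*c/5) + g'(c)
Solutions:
 g(c) = C1 - 3*c^4/4 + c^2/16 + 7*c/6 + 5*cos(8*c/5)/8


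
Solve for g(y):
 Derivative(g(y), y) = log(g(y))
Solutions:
 li(g(y)) = C1 + y


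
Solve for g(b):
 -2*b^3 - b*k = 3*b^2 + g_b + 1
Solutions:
 g(b) = C1 - b^4/2 - b^3 - b^2*k/2 - b


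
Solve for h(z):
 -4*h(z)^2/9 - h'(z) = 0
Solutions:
 h(z) = 9/(C1 + 4*z)


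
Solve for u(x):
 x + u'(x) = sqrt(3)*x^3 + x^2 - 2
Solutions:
 u(x) = C1 + sqrt(3)*x^4/4 + x^3/3 - x^2/2 - 2*x


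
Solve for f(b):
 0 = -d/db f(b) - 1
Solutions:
 f(b) = C1 - b


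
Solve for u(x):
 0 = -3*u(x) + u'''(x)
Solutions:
 u(x) = C3*exp(3^(1/3)*x) + (C1*sin(3^(5/6)*x/2) + C2*cos(3^(5/6)*x/2))*exp(-3^(1/3)*x/2)


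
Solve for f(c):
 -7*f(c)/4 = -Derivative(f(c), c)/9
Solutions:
 f(c) = C1*exp(63*c/4)


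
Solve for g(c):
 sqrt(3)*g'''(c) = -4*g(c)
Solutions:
 g(c) = C3*exp(-2^(2/3)*3^(5/6)*c/3) + (C1*sin(2^(2/3)*3^(1/3)*c/2) + C2*cos(2^(2/3)*3^(1/3)*c/2))*exp(2^(2/3)*3^(5/6)*c/6)


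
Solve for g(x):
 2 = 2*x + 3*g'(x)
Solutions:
 g(x) = C1 - x^2/3 + 2*x/3


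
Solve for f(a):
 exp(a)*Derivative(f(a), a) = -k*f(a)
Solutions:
 f(a) = C1*exp(k*exp(-a))


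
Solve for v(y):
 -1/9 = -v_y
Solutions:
 v(y) = C1 + y/9


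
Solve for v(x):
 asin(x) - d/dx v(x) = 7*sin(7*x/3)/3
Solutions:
 v(x) = C1 + x*asin(x) + sqrt(1 - x^2) + cos(7*x/3)


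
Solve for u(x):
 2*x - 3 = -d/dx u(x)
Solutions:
 u(x) = C1 - x^2 + 3*x


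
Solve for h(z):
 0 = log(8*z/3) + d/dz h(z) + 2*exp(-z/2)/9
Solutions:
 h(z) = C1 - z*log(z) + z*(-3*log(2) + 1 + log(3)) + 4*exp(-z/2)/9


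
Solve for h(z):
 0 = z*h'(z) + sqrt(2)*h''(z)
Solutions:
 h(z) = C1 + C2*erf(2^(1/4)*z/2)


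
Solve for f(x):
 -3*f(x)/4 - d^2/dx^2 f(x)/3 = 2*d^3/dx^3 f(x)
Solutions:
 f(x) = C1*exp(x*(-4 + 2*2^(1/3)/(27*sqrt(6573) + 2189)^(1/3) + 2^(2/3)*(27*sqrt(6573) + 2189)^(1/3))/72)*sin(2^(1/3)*sqrt(3)*x*(-2^(1/3)*(27*sqrt(6573) + 2189)^(1/3) + 2/(27*sqrt(6573) + 2189)^(1/3))/72) + C2*exp(x*(-4 + 2*2^(1/3)/(27*sqrt(6573) + 2189)^(1/3) + 2^(2/3)*(27*sqrt(6573) + 2189)^(1/3))/72)*cos(2^(1/3)*sqrt(3)*x*(-2^(1/3)*(27*sqrt(6573) + 2189)^(1/3) + 2/(27*sqrt(6573) + 2189)^(1/3))/72) + C3*exp(-x*(2*2^(1/3)/(27*sqrt(6573) + 2189)^(1/3) + 2 + 2^(2/3)*(27*sqrt(6573) + 2189)^(1/3))/36)


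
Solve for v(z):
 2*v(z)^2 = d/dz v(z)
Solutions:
 v(z) = -1/(C1 + 2*z)


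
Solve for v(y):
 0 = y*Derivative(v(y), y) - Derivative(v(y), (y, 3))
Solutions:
 v(y) = C1 + Integral(C2*airyai(y) + C3*airybi(y), y)


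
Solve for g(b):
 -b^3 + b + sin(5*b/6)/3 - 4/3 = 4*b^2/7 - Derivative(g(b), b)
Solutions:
 g(b) = C1 + b^4/4 + 4*b^3/21 - b^2/2 + 4*b/3 + 2*cos(5*b/6)/5


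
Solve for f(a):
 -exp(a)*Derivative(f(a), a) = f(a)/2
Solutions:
 f(a) = C1*exp(exp(-a)/2)


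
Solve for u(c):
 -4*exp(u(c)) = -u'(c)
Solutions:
 u(c) = log(-1/(C1 + 4*c))


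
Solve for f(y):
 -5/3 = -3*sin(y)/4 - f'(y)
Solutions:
 f(y) = C1 + 5*y/3 + 3*cos(y)/4


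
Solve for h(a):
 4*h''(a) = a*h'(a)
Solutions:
 h(a) = C1 + C2*erfi(sqrt(2)*a/4)


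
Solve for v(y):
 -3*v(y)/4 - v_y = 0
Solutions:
 v(y) = C1*exp(-3*y/4)


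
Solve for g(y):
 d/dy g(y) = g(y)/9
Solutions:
 g(y) = C1*exp(y/9)


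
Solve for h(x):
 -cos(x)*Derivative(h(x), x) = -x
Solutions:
 h(x) = C1 + Integral(x/cos(x), x)


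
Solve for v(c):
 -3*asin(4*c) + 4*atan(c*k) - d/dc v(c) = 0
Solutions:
 v(c) = C1 - 3*c*asin(4*c) - 3*sqrt(1 - 16*c^2)/4 + 4*Piecewise((c*atan(c*k) - log(c^2*k^2 + 1)/(2*k), Ne(k, 0)), (0, True))


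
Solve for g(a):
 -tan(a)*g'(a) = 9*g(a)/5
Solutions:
 g(a) = C1/sin(a)^(9/5)


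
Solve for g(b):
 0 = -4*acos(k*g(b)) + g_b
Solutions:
 Integral(1/acos(_y*k), (_y, g(b))) = C1 + 4*b


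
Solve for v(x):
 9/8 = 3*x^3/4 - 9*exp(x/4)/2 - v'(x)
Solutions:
 v(x) = C1 + 3*x^4/16 - 9*x/8 - 18*exp(x/4)


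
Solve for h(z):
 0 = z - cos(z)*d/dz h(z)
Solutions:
 h(z) = C1 + Integral(z/cos(z), z)


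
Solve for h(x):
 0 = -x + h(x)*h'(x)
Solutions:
 h(x) = -sqrt(C1 + x^2)
 h(x) = sqrt(C1 + x^2)


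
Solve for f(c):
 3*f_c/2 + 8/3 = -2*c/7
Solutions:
 f(c) = C1 - 2*c^2/21 - 16*c/9


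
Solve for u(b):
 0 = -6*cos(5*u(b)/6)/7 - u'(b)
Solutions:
 6*b/7 - 3*log(sin(5*u(b)/6) - 1)/5 + 3*log(sin(5*u(b)/6) + 1)/5 = C1


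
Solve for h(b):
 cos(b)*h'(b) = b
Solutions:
 h(b) = C1 + Integral(b/cos(b), b)


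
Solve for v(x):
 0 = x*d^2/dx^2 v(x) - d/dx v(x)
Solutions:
 v(x) = C1 + C2*x^2


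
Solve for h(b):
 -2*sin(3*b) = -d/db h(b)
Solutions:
 h(b) = C1 - 2*cos(3*b)/3


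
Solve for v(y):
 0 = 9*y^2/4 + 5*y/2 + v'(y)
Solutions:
 v(y) = C1 - 3*y^3/4 - 5*y^2/4


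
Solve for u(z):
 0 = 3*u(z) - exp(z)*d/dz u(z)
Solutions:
 u(z) = C1*exp(-3*exp(-z))


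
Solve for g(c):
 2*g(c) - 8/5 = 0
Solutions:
 g(c) = 4/5


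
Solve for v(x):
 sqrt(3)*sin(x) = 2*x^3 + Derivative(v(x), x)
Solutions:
 v(x) = C1 - x^4/2 - sqrt(3)*cos(x)


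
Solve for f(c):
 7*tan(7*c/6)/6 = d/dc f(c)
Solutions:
 f(c) = C1 - log(cos(7*c/6))


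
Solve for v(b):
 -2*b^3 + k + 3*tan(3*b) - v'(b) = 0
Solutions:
 v(b) = C1 - b^4/2 + b*k - log(cos(3*b))


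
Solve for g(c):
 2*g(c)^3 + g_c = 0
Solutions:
 g(c) = -sqrt(2)*sqrt(-1/(C1 - 2*c))/2
 g(c) = sqrt(2)*sqrt(-1/(C1 - 2*c))/2


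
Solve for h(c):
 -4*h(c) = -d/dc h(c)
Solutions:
 h(c) = C1*exp(4*c)


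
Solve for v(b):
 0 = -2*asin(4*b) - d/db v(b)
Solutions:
 v(b) = C1 - 2*b*asin(4*b) - sqrt(1 - 16*b^2)/2


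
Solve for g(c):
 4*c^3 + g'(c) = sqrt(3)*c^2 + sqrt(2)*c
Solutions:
 g(c) = C1 - c^4 + sqrt(3)*c^3/3 + sqrt(2)*c^2/2


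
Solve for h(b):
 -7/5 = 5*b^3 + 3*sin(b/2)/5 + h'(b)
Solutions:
 h(b) = C1 - 5*b^4/4 - 7*b/5 + 6*cos(b/2)/5


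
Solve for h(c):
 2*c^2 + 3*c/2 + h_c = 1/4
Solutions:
 h(c) = C1 - 2*c^3/3 - 3*c^2/4 + c/4


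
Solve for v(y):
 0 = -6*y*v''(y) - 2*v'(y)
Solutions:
 v(y) = C1 + C2*y^(2/3)


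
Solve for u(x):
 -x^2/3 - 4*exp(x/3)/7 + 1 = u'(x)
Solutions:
 u(x) = C1 - x^3/9 + x - 12*exp(x/3)/7


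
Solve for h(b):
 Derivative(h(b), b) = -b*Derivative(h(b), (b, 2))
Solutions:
 h(b) = C1 + C2*log(b)


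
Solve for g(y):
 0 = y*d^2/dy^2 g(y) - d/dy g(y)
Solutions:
 g(y) = C1 + C2*y^2


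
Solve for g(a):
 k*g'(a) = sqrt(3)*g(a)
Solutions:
 g(a) = C1*exp(sqrt(3)*a/k)


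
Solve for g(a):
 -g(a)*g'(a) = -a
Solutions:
 g(a) = -sqrt(C1 + a^2)
 g(a) = sqrt(C1 + a^2)


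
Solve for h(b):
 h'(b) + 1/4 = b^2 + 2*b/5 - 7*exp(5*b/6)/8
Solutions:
 h(b) = C1 + b^3/3 + b^2/5 - b/4 - 21*exp(5*b/6)/20


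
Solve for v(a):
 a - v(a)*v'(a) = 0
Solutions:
 v(a) = -sqrt(C1 + a^2)
 v(a) = sqrt(C1 + a^2)


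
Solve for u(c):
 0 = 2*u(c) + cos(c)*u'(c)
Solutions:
 u(c) = C1*(sin(c) - 1)/(sin(c) + 1)


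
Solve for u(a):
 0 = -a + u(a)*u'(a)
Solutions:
 u(a) = -sqrt(C1 + a^2)
 u(a) = sqrt(C1 + a^2)


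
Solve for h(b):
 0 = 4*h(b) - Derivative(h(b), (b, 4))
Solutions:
 h(b) = C1*exp(-sqrt(2)*b) + C2*exp(sqrt(2)*b) + C3*sin(sqrt(2)*b) + C4*cos(sqrt(2)*b)


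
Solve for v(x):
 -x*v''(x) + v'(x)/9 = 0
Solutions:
 v(x) = C1 + C2*x^(10/9)


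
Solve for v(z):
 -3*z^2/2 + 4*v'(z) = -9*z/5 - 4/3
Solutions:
 v(z) = C1 + z^3/8 - 9*z^2/40 - z/3


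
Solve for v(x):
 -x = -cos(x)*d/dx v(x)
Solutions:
 v(x) = C1 + Integral(x/cos(x), x)


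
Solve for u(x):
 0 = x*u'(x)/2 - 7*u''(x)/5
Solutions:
 u(x) = C1 + C2*erfi(sqrt(35)*x/14)


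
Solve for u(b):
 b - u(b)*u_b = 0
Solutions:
 u(b) = -sqrt(C1 + b^2)
 u(b) = sqrt(C1 + b^2)


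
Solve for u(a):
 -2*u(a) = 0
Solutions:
 u(a) = 0


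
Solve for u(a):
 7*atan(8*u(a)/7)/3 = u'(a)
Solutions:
 Integral(1/atan(8*_y/7), (_y, u(a))) = C1 + 7*a/3


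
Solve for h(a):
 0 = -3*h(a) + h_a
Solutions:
 h(a) = C1*exp(3*a)


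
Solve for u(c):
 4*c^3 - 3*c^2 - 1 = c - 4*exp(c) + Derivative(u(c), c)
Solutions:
 u(c) = C1 + c^4 - c^3 - c^2/2 - c + 4*exp(c)


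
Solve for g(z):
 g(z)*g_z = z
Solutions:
 g(z) = -sqrt(C1 + z^2)
 g(z) = sqrt(C1 + z^2)


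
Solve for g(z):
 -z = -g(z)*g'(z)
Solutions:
 g(z) = -sqrt(C1 + z^2)
 g(z) = sqrt(C1 + z^2)


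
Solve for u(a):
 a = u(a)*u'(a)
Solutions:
 u(a) = -sqrt(C1 + a^2)
 u(a) = sqrt(C1 + a^2)


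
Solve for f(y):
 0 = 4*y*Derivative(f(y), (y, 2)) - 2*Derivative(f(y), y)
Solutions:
 f(y) = C1 + C2*y^(3/2)


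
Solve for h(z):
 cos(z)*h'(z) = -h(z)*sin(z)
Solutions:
 h(z) = C1*cos(z)


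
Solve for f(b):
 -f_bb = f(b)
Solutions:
 f(b) = C1*sin(b) + C2*cos(b)


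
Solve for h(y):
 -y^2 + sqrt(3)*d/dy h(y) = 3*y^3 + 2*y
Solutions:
 h(y) = C1 + sqrt(3)*y^4/4 + sqrt(3)*y^3/9 + sqrt(3)*y^2/3


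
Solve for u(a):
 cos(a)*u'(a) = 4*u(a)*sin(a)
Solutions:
 u(a) = C1/cos(a)^4


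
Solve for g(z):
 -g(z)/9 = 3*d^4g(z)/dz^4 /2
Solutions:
 g(z) = (C1*sin(2^(3/4)*3^(1/4)*z/6) + C2*cos(2^(3/4)*3^(1/4)*z/6))*exp(-2^(3/4)*3^(1/4)*z/6) + (C3*sin(2^(3/4)*3^(1/4)*z/6) + C4*cos(2^(3/4)*3^(1/4)*z/6))*exp(2^(3/4)*3^(1/4)*z/6)


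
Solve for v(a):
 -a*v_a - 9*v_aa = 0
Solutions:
 v(a) = C1 + C2*erf(sqrt(2)*a/6)


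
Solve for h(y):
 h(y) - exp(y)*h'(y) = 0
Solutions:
 h(y) = C1*exp(-exp(-y))


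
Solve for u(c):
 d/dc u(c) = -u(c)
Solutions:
 u(c) = C1*exp(-c)


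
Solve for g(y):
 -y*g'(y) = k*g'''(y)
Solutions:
 g(y) = C1 + Integral(C2*airyai(y*(-1/k)^(1/3)) + C3*airybi(y*(-1/k)^(1/3)), y)


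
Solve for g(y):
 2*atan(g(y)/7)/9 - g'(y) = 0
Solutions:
 Integral(1/atan(_y/7), (_y, g(y))) = C1 + 2*y/9


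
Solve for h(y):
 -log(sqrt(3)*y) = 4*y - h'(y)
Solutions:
 h(y) = C1 + 2*y^2 + y*log(y) - y + y*log(3)/2


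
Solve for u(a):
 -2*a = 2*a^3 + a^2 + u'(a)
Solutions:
 u(a) = C1 - a^4/2 - a^3/3 - a^2


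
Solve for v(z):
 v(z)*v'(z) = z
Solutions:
 v(z) = -sqrt(C1 + z^2)
 v(z) = sqrt(C1 + z^2)


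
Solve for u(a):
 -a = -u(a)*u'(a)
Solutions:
 u(a) = -sqrt(C1 + a^2)
 u(a) = sqrt(C1 + a^2)


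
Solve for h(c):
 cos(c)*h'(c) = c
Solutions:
 h(c) = C1 + Integral(c/cos(c), c)


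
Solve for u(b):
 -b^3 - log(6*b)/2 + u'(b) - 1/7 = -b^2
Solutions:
 u(b) = C1 + b^4/4 - b^3/3 + b*log(b)/2 - 5*b/14 + b*log(6)/2


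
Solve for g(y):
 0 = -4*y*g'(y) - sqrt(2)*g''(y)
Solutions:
 g(y) = C1 + C2*erf(2^(1/4)*y)


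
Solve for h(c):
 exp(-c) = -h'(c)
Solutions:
 h(c) = C1 + exp(-c)


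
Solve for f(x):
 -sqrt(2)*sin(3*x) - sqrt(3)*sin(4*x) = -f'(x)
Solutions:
 f(x) = C1 - sqrt(2)*cos(3*x)/3 - sqrt(3)*cos(4*x)/4


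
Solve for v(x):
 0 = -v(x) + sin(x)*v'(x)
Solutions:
 v(x) = C1*sqrt(cos(x) - 1)/sqrt(cos(x) + 1)


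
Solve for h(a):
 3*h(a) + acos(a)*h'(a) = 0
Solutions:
 h(a) = C1*exp(-3*Integral(1/acos(a), a))


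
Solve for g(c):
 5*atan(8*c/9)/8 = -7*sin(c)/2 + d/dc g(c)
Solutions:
 g(c) = C1 + 5*c*atan(8*c/9)/8 - 45*log(64*c^2 + 81)/128 - 7*cos(c)/2


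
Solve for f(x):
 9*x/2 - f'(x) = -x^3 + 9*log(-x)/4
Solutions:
 f(x) = C1 + x^4/4 + 9*x^2/4 - 9*x*log(-x)/4 + 9*x/4


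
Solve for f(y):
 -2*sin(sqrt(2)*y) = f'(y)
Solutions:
 f(y) = C1 + sqrt(2)*cos(sqrt(2)*y)


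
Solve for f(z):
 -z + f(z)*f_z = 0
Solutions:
 f(z) = -sqrt(C1 + z^2)
 f(z) = sqrt(C1 + z^2)


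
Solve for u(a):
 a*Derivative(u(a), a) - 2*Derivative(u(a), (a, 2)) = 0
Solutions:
 u(a) = C1 + C2*erfi(a/2)


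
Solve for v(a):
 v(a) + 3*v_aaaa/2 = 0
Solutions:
 v(a) = (C1*sin(6^(3/4)*a/6) + C2*cos(6^(3/4)*a/6))*exp(-6^(3/4)*a/6) + (C3*sin(6^(3/4)*a/6) + C4*cos(6^(3/4)*a/6))*exp(6^(3/4)*a/6)


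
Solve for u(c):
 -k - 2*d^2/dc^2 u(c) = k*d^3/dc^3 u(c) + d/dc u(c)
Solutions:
 u(c) = C1 + C2*exp(c*(sqrt(1 - k) - 1)/k) + C3*exp(-c*(sqrt(1 - k) + 1)/k) - c*k


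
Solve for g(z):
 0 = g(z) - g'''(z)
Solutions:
 g(z) = C3*exp(z) + (C1*sin(sqrt(3)*z/2) + C2*cos(sqrt(3)*z/2))*exp(-z/2)


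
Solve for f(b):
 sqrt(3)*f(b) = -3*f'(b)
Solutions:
 f(b) = C1*exp(-sqrt(3)*b/3)


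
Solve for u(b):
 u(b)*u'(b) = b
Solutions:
 u(b) = -sqrt(C1 + b^2)
 u(b) = sqrt(C1 + b^2)


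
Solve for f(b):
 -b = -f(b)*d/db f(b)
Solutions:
 f(b) = -sqrt(C1 + b^2)
 f(b) = sqrt(C1 + b^2)


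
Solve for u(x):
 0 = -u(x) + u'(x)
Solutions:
 u(x) = C1*exp(x)


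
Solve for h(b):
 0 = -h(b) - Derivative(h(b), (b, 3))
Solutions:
 h(b) = C3*exp(-b) + (C1*sin(sqrt(3)*b/2) + C2*cos(sqrt(3)*b/2))*exp(b/2)


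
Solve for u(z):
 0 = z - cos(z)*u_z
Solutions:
 u(z) = C1 + Integral(z/cos(z), z)


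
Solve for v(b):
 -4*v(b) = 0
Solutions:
 v(b) = 0


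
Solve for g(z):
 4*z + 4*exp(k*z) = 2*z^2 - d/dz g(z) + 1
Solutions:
 g(z) = C1 + 2*z^3/3 - 2*z^2 + z - 4*exp(k*z)/k


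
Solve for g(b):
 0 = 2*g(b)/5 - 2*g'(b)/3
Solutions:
 g(b) = C1*exp(3*b/5)


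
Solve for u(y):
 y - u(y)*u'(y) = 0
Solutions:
 u(y) = -sqrt(C1 + y^2)
 u(y) = sqrt(C1 + y^2)


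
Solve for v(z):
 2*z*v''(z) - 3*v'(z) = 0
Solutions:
 v(z) = C1 + C2*z^(5/2)


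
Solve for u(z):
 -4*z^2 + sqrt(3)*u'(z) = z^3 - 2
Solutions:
 u(z) = C1 + sqrt(3)*z^4/12 + 4*sqrt(3)*z^3/9 - 2*sqrt(3)*z/3


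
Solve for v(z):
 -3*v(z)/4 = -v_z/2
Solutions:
 v(z) = C1*exp(3*z/2)


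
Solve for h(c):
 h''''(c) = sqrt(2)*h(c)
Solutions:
 h(c) = C1*exp(-2^(1/8)*c) + C2*exp(2^(1/8)*c) + C3*sin(2^(1/8)*c) + C4*cos(2^(1/8)*c)


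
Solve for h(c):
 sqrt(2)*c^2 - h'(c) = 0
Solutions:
 h(c) = C1 + sqrt(2)*c^3/3


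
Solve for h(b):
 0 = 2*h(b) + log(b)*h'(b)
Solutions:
 h(b) = C1*exp(-2*li(b))


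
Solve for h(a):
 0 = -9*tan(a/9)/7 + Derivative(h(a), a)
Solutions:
 h(a) = C1 - 81*log(cos(a/9))/7


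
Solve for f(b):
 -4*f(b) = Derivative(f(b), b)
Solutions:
 f(b) = C1*exp(-4*b)


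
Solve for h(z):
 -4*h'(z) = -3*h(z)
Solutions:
 h(z) = C1*exp(3*z/4)


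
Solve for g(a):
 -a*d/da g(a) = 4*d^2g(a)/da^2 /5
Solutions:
 g(a) = C1 + C2*erf(sqrt(10)*a/4)


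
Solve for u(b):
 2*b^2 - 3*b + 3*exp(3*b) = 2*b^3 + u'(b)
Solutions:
 u(b) = C1 - b^4/2 + 2*b^3/3 - 3*b^2/2 + exp(3*b)


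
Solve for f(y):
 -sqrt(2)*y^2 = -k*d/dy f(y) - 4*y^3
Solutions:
 f(y) = C1 - y^4/k + sqrt(2)*y^3/(3*k)


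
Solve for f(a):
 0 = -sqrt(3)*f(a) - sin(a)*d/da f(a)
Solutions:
 f(a) = C1*(cos(a) + 1)^(sqrt(3)/2)/(cos(a) - 1)^(sqrt(3)/2)


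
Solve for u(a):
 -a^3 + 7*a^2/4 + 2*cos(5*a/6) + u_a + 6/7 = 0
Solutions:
 u(a) = C1 + a^4/4 - 7*a^3/12 - 6*a/7 - 12*sin(5*a/6)/5


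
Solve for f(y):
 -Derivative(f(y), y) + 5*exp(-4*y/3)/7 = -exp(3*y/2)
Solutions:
 f(y) = C1 + 2*exp(3*y/2)/3 - 15*exp(-4*y/3)/28


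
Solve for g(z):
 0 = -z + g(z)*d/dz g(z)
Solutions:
 g(z) = -sqrt(C1 + z^2)
 g(z) = sqrt(C1 + z^2)


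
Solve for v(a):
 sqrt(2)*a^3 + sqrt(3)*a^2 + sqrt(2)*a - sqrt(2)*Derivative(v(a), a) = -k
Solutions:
 v(a) = C1 + a^4/4 + sqrt(6)*a^3/6 + a^2/2 + sqrt(2)*a*k/2


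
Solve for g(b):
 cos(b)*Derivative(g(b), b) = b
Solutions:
 g(b) = C1 + Integral(b/cos(b), b)


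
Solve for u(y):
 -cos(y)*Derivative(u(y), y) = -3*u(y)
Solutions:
 u(y) = C1*(sin(y) + 1)^(3/2)/(sin(y) - 1)^(3/2)


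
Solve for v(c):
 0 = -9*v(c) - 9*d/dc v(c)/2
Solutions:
 v(c) = C1*exp(-2*c)


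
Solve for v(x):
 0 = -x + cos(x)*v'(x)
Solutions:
 v(x) = C1 + Integral(x/cos(x), x)


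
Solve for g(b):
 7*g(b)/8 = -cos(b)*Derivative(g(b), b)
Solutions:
 g(b) = C1*(sin(b) - 1)^(7/16)/(sin(b) + 1)^(7/16)


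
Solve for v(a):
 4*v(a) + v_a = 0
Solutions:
 v(a) = C1*exp(-4*a)


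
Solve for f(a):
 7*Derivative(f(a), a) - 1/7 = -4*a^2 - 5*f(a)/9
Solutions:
 f(a) = C1*exp(-5*a/63) - 36*a^2/5 + 4536*a/25 - 2000151/875


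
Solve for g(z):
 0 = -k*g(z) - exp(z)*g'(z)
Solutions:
 g(z) = C1*exp(k*exp(-z))


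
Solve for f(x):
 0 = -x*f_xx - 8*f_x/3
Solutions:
 f(x) = C1 + C2/x^(5/3)


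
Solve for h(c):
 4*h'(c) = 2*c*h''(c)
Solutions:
 h(c) = C1 + C2*c^3


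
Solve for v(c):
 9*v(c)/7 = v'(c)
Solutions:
 v(c) = C1*exp(9*c/7)


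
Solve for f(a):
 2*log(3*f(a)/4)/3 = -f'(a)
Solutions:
 -3*Integral(1/(-log(_y) - log(3) + 2*log(2)), (_y, f(a)))/2 = C1 - a


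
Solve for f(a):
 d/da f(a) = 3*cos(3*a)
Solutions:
 f(a) = C1 + sin(3*a)


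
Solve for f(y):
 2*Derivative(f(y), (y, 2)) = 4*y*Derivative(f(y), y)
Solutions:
 f(y) = C1 + C2*erfi(y)


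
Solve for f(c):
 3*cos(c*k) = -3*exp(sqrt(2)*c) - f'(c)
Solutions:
 f(c) = C1 - 3*sqrt(2)*exp(sqrt(2)*c)/2 - 3*sin(c*k)/k


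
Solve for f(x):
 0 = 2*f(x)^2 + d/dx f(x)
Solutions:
 f(x) = 1/(C1 + 2*x)


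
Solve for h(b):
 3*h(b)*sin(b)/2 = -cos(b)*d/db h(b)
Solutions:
 h(b) = C1*cos(b)^(3/2)


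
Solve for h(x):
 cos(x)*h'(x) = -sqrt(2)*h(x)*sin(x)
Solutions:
 h(x) = C1*cos(x)^(sqrt(2))


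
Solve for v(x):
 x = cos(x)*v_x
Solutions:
 v(x) = C1 + Integral(x/cos(x), x)


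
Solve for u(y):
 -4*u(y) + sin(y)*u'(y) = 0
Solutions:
 u(y) = C1*(cos(y)^2 - 2*cos(y) + 1)/(cos(y)^2 + 2*cos(y) + 1)


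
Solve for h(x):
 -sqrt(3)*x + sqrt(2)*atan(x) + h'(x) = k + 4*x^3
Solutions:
 h(x) = C1 + k*x + x^4 + sqrt(3)*x^2/2 - sqrt(2)*(x*atan(x) - log(x^2 + 1)/2)


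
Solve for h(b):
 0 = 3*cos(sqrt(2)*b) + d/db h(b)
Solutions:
 h(b) = C1 - 3*sqrt(2)*sin(sqrt(2)*b)/2


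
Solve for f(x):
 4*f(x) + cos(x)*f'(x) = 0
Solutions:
 f(x) = C1*(sin(x)^2 - 2*sin(x) + 1)/(sin(x)^2 + 2*sin(x) + 1)


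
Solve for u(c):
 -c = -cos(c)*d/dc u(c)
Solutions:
 u(c) = C1 + Integral(c/cos(c), c)


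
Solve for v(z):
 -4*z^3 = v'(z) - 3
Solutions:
 v(z) = C1 - z^4 + 3*z


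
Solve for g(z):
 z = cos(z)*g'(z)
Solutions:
 g(z) = C1 + Integral(z/cos(z), z)


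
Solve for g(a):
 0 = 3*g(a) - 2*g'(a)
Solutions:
 g(a) = C1*exp(3*a/2)


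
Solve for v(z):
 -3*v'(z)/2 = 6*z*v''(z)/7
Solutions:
 v(z) = C1 + C2/z^(3/4)


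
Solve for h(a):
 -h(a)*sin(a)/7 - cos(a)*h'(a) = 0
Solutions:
 h(a) = C1*cos(a)^(1/7)


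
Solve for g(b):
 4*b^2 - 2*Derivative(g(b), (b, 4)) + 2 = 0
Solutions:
 g(b) = C1 + C2*b + C3*b^2 + C4*b^3 + b^6/180 + b^4/24


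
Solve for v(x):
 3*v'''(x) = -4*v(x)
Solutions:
 v(x) = C3*exp(-6^(2/3)*x/3) + (C1*sin(2^(2/3)*3^(1/6)*x/2) + C2*cos(2^(2/3)*3^(1/6)*x/2))*exp(6^(2/3)*x/6)


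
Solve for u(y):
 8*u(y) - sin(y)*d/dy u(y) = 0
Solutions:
 u(y) = C1*(cos(y)^4 - 4*cos(y)^3 + 6*cos(y)^2 - 4*cos(y) + 1)/(cos(y)^4 + 4*cos(y)^3 + 6*cos(y)^2 + 4*cos(y) + 1)


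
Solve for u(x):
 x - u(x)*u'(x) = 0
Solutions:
 u(x) = -sqrt(C1 + x^2)
 u(x) = sqrt(C1 + x^2)


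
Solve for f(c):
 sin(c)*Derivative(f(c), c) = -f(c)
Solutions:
 f(c) = C1*sqrt(cos(c) + 1)/sqrt(cos(c) - 1)


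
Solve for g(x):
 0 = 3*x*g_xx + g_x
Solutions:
 g(x) = C1 + C2*x^(2/3)


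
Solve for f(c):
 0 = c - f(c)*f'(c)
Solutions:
 f(c) = -sqrt(C1 + c^2)
 f(c) = sqrt(C1 + c^2)


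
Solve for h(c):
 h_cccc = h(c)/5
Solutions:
 h(c) = C1*exp(-5^(3/4)*c/5) + C2*exp(5^(3/4)*c/5) + C3*sin(5^(3/4)*c/5) + C4*cos(5^(3/4)*c/5)


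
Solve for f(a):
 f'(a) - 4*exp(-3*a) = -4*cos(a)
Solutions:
 f(a) = C1 - 4*sin(a) - 4*exp(-3*a)/3


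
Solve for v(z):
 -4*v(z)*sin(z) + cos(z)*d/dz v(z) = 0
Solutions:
 v(z) = C1/cos(z)^4


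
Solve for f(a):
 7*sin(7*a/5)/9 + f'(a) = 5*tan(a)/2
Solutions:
 f(a) = C1 - 5*log(cos(a))/2 + 5*cos(7*a/5)/9


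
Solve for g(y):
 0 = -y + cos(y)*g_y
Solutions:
 g(y) = C1 + Integral(y/cos(y), y)


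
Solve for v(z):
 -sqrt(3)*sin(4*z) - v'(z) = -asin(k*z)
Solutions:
 v(z) = C1 + Piecewise((z*asin(k*z) + sqrt(-k^2*z^2 + 1)/k, Ne(k, 0)), (0, True)) + sqrt(3)*cos(4*z)/4


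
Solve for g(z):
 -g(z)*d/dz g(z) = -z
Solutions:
 g(z) = -sqrt(C1 + z^2)
 g(z) = sqrt(C1 + z^2)


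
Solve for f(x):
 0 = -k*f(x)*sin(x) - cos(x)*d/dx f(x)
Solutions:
 f(x) = C1*exp(k*log(cos(x)))


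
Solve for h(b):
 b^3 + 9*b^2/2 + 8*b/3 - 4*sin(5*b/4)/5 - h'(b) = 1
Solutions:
 h(b) = C1 + b^4/4 + 3*b^3/2 + 4*b^2/3 - b + 16*cos(5*b/4)/25


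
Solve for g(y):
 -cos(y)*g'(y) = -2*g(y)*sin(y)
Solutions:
 g(y) = C1/cos(y)^2


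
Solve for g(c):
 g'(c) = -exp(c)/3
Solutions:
 g(c) = C1 - exp(c)/3


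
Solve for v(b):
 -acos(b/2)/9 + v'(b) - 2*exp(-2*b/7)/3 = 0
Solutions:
 v(b) = C1 + b*acos(b/2)/9 - sqrt(4 - b^2)/9 - 7*exp(-2*b/7)/3


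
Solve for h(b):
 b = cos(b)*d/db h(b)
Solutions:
 h(b) = C1 + Integral(b/cos(b), b)


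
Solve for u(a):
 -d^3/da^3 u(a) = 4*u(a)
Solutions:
 u(a) = C3*exp(-2^(2/3)*a) + (C1*sin(2^(2/3)*sqrt(3)*a/2) + C2*cos(2^(2/3)*sqrt(3)*a/2))*exp(2^(2/3)*a/2)


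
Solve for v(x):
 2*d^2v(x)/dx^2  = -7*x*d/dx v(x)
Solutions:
 v(x) = C1 + C2*erf(sqrt(7)*x/2)


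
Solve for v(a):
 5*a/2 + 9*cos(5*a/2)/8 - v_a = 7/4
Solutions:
 v(a) = C1 + 5*a^2/4 - 7*a/4 + 9*sin(5*a/2)/20


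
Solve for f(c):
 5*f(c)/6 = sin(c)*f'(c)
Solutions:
 f(c) = C1*(cos(c) - 1)^(5/12)/(cos(c) + 1)^(5/12)


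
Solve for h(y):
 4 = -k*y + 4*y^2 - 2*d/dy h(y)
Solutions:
 h(y) = C1 - k*y^2/4 + 2*y^3/3 - 2*y


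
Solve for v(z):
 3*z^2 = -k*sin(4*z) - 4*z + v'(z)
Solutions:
 v(z) = C1 - k*cos(4*z)/4 + z^3 + 2*z^2


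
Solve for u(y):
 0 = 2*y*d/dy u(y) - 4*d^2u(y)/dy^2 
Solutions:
 u(y) = C1 + C2*erfi(y/2)


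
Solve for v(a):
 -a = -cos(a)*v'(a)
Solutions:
 v(a) = C1 + Integral(a/cos(a), a)


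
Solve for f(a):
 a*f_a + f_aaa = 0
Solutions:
 f(a) = C1 + Integral(C2*airyai(-a) + C3*airybi(-a), a)


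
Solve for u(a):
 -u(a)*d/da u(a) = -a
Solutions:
 u(a) = -sqrt(C1 + a^2)
 u(a) = sqrt(C1 + a^2)


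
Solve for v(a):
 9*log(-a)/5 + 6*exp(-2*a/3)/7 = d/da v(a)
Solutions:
 v(a) = C1 + 9*a*log(-a)/5 - 9*a/5 - 9*exp(-2*a/3)/7


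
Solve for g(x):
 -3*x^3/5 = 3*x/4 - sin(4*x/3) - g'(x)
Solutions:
 g(x) = C1 + 3*x^4/20 + 3*x^2/8 + 3*cos(4*x/3)/4
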